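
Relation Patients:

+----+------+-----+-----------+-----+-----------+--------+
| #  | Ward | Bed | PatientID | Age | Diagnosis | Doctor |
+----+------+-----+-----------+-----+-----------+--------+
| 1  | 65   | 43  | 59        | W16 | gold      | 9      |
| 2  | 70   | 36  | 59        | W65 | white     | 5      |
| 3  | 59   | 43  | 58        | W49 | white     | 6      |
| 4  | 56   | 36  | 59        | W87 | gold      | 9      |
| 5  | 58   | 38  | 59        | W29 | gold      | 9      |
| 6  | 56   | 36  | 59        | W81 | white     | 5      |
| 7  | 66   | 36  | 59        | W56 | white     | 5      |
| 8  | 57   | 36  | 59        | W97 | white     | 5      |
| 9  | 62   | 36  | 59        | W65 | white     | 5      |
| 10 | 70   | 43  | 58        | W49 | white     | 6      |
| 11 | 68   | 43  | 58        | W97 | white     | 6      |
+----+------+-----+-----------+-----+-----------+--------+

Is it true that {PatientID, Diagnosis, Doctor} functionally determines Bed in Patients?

No

(PatientID=59, Diagnosis=gold, Doctor=9): rows 1, 4, 5 → Bed takes values {43, 36, 38} — violation
(PatientID=59, Diagnosis=white, Doctor=5): rows 2, 6, 7, 8, 9 → Bed = 36, 36, 36, 36, 36 ✓
(PatientID=58, Diagnosis=white, Doctor=6): rows 3, 10, 11 → Bed = 43, 43, 43 ✓
Two rows agree on {PatientID, Diagnosis, Doctor} but differ on Bed, so {PatientID, Diagnosis, Doctor} -> Bed does not hold.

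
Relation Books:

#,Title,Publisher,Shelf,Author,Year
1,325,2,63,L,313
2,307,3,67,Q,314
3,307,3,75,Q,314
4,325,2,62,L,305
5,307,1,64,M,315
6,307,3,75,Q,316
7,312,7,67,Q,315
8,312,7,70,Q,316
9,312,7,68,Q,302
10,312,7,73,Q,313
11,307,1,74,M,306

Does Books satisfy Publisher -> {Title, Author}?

Publisher=2: rows 1, 4 → {Title,Author} = (325, L), (325, L) ✓
Publisher=3: rows 2, 3, 6 → {Title,Author} = (307, Q), (307, Q), (307, Q) ✓
Publisher=1: rows 5, 11 → {Title,Author} = (307, M), (307, M) ✓
Publisher=7: rows 7, 8, 9, 10 → {Title,Author} = (312, Q), (312, Q), (312, Q), (312, Q) ✓
Every Publisher value is associated with a single {Title, Author} value, so Publisher -> {Title, Author} holds.

Yes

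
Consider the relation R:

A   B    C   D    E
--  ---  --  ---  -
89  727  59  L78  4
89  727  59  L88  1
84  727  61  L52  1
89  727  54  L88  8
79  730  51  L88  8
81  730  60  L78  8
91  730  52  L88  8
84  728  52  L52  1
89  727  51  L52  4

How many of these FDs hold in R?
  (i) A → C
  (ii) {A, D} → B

0

(i) A → C: A=89: 4 rows → C takes values {59, 54, 51} — violation; A=84: 2 rows → C takes values {61, 52} — violation — fails.
(ii) {A, D} → B: (A=84, D=L52): 2 rows → B takes values {727, 728} — violation — fails.
None of the 2 dependencies hold.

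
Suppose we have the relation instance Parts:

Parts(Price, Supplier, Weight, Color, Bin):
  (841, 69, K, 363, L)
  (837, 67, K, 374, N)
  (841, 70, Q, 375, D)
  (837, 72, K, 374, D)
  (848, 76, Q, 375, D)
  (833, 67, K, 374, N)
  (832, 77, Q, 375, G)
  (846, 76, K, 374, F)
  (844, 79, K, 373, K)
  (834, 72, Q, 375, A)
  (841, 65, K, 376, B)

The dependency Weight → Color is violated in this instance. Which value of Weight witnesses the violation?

K

Weight=K: 7 rows → Color takes values {363, 374, 373, 376} — violation
Weight=Q: 4 rows → Color = 375, 375, 375, 375 ✓
The only Weight value with inconsistent Color is Weight=K.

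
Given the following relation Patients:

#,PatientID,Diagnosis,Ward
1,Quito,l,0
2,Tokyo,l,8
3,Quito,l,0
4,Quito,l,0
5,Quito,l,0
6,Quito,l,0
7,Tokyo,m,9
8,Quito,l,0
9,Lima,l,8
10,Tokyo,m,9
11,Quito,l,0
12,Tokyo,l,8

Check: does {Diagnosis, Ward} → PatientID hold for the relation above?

No

(Diagnosis=l, Ward=0): rows 1, 3, 4, 5, 6, 8, 11 → PatientID = Quito, Quito, Quito, Quito, Quito, Quito, Quito ✓
(Diagnosis=l, Ward=8): rows 2, 9, 12 → PatientID takes values {Tokyo, Lima} — violation
(Diagnosis=m, Ward=9): rows 7, 10 → PatientID = Tokyo, Tokyo ✓
Two rows agree on {Diagnosis, Ward} but differ on PatientID, so {Diagnosis, Ward} → PatientID does not hold.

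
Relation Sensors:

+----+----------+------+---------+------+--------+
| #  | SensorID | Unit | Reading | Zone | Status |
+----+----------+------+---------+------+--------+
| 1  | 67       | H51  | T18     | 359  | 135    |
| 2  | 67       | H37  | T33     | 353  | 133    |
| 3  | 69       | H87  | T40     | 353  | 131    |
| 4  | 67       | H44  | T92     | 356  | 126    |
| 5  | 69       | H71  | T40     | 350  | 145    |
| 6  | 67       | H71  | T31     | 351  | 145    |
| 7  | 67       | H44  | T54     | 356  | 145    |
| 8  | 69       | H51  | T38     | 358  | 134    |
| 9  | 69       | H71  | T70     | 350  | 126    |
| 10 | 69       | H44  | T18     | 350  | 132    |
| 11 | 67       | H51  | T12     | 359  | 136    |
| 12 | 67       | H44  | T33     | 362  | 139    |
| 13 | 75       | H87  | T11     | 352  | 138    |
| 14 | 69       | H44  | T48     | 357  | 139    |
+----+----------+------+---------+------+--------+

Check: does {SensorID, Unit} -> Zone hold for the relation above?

(SensorID=67, Unit=H51): rows 1, 11 → Zone = 359, 359 ✓
(SensorID=67, Unit=H37): row 2 → Zone = 353 ✓
(SensorID=69, Unit=H87): row 3 → Zone = 353 ✓
(SensorID=67, Unit=H44): rows 4, 7, 12 → Zone takes values {356, 362} — violation
(SensorID=69, Unit=H71): rows 5, 9 → Zone = 350, 350 ✓
(SensorID=67, Unit=H71): row 6 → Zone = 351 ✓
(SensorID=69, Unit=H51): row 8 → Zone = 358 ✓
(SensorID=69, Unit=H44): rows 10, 14 → Zone takes values {350, 357} — violation
(SensorID=75, Unit=H87): row 13 → Zone = 352 ✓
Two rows agree on {SensorID, Unit} but differ on Zone, so {SensorID, Unit} -> Zone does not hold.

No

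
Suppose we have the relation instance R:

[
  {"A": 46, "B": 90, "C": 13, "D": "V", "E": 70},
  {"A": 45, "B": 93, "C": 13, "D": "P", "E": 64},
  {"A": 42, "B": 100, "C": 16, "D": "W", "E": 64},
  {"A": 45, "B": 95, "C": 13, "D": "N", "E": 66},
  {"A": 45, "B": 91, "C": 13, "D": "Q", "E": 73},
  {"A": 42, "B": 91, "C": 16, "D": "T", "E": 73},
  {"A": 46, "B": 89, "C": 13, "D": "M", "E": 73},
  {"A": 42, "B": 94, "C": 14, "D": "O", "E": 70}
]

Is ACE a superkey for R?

Yes

All 8 rows have distinct ACE values, so ACE → (all attributes) holds and ACE is a superkey.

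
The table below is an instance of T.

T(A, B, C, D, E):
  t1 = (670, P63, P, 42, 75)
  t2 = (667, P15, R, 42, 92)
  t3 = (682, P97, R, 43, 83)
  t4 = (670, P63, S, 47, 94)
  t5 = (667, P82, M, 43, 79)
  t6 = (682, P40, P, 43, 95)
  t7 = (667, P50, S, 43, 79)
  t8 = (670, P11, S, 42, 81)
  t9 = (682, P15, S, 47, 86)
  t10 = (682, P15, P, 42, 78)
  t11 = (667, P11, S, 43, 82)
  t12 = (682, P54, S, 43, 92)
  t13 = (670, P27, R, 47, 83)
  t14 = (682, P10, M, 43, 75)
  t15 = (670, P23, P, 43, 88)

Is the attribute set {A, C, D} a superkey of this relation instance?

Rows 7 and 11 have the same {A, C, D} value (A=667, C=S, D=43) but are distinct tuples, so {A, C, D} does not determine every attribute — not a superkey.

No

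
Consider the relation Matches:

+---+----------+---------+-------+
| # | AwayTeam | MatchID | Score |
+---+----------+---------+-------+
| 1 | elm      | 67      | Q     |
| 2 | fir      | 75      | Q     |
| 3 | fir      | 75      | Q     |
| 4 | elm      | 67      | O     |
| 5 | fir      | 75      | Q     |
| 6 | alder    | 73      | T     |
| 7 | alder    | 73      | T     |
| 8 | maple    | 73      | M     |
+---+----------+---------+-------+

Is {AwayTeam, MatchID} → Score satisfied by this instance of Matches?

No

(AwayTeam=elm, MatchID=67): rows 1, 4 → Score takes values {Q, O} — violation
(AwayTeam=fir, MatchID=75): rows 2, 3, 5 → Score = Q, Q, Q ✓
(AwayTeam=alder, MatchID=73): rows 6, 7 → Score = T, T ✓
(AwayTeam=maple, MatchID=73): row 8 → Score = M ✓
Two rows agree on {AwayTeam, MatchID} but differ on Score, so {AwayTeam, MatchID} → Score does not hold.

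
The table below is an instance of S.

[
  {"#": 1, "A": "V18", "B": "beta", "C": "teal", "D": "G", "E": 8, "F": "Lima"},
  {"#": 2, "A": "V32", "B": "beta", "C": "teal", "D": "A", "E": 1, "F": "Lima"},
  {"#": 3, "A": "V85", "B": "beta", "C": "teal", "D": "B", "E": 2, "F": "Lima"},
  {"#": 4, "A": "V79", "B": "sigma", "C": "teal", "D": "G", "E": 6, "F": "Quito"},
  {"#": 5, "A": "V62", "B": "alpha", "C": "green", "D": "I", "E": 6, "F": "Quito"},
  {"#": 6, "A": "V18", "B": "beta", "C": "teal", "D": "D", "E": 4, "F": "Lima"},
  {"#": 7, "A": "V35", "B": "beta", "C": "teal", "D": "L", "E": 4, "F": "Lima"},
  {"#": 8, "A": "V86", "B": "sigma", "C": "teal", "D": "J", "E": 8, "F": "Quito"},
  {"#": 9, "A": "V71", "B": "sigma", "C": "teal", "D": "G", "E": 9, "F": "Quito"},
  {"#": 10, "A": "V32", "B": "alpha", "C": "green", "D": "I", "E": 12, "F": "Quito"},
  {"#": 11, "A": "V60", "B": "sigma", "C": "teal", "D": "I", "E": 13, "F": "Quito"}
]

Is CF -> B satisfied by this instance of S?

(C=teal, F=Lima): rows 1, 2, 3, 6, 7 → B = beta, beta, beta, beta, beta ✓
(C=teal, F=Quito): rows 4, 8, 9, 11 → B = sigma, sigma, sigma, sigma ✓
(C=green, F=Quito): rows 5, 10 → B = alpha, alpha ✓
Every CF value is associated with a single B value, so CF -> B holds.

Yes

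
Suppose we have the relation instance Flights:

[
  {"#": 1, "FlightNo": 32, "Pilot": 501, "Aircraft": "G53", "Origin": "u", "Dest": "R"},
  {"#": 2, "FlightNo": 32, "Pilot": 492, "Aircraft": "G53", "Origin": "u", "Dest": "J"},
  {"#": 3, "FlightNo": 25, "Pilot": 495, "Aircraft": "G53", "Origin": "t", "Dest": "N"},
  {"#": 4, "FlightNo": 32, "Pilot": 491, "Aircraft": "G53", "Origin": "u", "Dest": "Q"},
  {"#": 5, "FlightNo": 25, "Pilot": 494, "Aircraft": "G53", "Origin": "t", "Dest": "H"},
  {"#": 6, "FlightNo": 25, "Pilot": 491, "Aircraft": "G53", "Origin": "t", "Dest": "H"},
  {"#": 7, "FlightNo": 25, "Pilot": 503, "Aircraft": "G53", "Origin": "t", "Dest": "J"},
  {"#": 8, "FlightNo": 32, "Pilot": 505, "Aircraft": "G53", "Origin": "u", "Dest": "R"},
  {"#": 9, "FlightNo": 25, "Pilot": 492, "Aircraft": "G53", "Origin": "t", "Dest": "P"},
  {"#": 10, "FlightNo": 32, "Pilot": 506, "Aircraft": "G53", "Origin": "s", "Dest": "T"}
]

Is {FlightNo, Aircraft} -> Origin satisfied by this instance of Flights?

(FlightNo=32, Aircraft=G53): rows 1, 2, 4, 8, 10 → Origin takes values {u, s} — violation
(FlightNo=25, Aircraft=G53): rows 3, 5, 6, 7, 9 → Origin = t, t, t, t, t ✓
Two rows agree on {FlightNo, Aircraft} but differ on Origin, so {FlightNo, Aircraft} -> Origin does not hold.

No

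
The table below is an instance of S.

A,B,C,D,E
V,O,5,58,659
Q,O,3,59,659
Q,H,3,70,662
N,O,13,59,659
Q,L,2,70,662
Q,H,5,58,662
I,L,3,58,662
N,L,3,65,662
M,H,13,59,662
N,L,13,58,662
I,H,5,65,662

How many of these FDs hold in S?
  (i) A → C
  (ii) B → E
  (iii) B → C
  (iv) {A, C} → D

1

(i) A → C: A=Q: 4 rows → C takes values {3, 2, 5} — violation; A=N: 3 rows → C takes values {13, 3} — violation; A=I: 2 rows → C takes values {3, 5} — violation — fails.
(ii) B → E: every LHS value maps to a single RHS value — holds.
(iii) B → C: B=O: 3 rows → C takes values {5, 3, 13} — violation; B=H: 4 rows → C takes values {3, 5, 13} — violation; B=L: 4 rows → C takes values {2, 3, 13} — violation — fails.
(iv) {A, C} → D: (A=Q, C=3): 2 rows → D takes values {59, 70} — violation; (A=N, C=13): 2 rows → D takes values {59, 58} — violation — fails.
1 of the 4 dependencies holds.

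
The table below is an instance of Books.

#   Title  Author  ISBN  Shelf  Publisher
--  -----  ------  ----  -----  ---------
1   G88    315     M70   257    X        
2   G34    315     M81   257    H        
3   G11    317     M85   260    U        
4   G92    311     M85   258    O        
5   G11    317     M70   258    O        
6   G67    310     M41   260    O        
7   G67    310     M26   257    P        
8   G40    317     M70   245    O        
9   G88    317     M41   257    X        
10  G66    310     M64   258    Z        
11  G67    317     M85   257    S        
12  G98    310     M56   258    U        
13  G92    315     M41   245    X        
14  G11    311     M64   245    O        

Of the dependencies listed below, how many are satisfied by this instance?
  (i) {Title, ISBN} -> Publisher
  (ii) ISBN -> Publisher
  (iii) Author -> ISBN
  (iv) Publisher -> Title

(i) {Title, ISBN} -> Publisher: every LHS value maps to a single RHS value — holds.
(ii) ISBN -> Publisher: ISBN=M70: rows 1, 5, 8 → Publisher takes values {X, O} — violation; ISBN=M85: rows 3, 4, 11 → Publisher takes values {U, O, S} — violation; ISBN=M41: rows 6, 9, 13 → Publisher takes values {O, X} — violation; ISBN=M64: rows 10, 14 → Publisher takes values {Z, O} — violation — fails.
(iii) Author -> ISBN: Author=315: rows 1, 2, 13 → ISBN takes values {M70, M81, M41} — violation; Author=317: rows 3, 5, 8, 9, 11 → ISBN takes values {M85, M70, M41} — violation; Author=311: rows 4, 14 → ISBN takes values {M85, M64} — violation; Author=310: rows 6, 7, 10, 12 → ISBN takes values {M41, M26, M64, M56} — violation — fails.
(iv) Publisher -> Title: Publisher=X: rows 1, 9, 13 → Title takes values {G88, G92} — violation; Publisher=U: rows 3, 12 → Title takes values {G11, G98} — violation; Publisher=O: rows 4, 5, 6, 8, 14 → Title takes values {G92, G11, G67, G40} — violation — fails.
1 of the 4 dependencies holds.

1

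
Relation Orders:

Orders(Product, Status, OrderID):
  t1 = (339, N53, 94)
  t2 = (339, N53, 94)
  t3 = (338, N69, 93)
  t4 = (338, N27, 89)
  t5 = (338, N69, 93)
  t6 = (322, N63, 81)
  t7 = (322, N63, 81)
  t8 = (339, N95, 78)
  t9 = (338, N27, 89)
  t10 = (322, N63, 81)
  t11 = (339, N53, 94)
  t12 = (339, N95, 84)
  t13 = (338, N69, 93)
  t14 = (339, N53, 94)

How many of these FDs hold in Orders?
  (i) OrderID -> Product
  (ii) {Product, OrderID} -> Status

(i) OrderID -> Product: every LHS value maps to a single RHS value — holds.
(ii) {Product, OrderID} -> Status: every LHS value maps to a single RHS value — holds.
2 of the 2 dependencies hold.

2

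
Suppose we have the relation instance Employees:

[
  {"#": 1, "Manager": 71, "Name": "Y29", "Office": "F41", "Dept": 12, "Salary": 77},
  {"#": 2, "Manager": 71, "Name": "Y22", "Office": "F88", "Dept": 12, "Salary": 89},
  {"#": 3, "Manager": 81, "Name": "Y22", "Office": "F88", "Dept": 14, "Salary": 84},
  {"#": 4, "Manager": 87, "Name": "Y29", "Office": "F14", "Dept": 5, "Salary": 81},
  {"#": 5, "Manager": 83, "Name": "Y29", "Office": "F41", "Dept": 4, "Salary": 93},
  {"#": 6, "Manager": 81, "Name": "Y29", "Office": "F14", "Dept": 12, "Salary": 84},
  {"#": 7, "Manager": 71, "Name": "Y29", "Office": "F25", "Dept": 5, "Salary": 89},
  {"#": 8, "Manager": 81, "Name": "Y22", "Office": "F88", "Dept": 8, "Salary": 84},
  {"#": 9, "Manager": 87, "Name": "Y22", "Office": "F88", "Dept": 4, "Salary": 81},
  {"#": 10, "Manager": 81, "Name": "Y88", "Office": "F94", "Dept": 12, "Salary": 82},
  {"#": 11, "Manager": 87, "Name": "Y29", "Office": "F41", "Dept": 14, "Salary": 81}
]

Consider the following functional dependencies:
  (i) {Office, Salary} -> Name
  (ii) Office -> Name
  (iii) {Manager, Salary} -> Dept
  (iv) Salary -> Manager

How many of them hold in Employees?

(i) {Office, Salary} -> Name: every LHS value maps to a single RHS value — holds.
(ii) Office -> Name: every LHS value maps to a single RHS value — holds.
(iii) {Manager, Salary} -> Dept: (Manager=71, Salary=89): rows 2, 7 → Dept takes values {12, 5} — violation; (Manager=81, Salary=84): rows 3, 6, 8 → Dept takes values {14, 12, 8} — violation; (Manager=87, Salary=81): rows 4, 9, 11 → Dept takes values {5, 4, 14} — violation — fails.
(iv) Salary -> Manager: every LHS value maps to a single RHS value — holds.
3 of the 4 dependencies hold.

3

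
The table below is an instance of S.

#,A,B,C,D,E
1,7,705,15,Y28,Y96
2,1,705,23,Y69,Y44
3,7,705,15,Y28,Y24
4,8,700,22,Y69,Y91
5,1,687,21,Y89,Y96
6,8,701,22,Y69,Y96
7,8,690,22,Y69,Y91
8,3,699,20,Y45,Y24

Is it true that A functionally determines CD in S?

A=7: rows 1, 3 → {C,D} = (15, Y28), (15, Y28) ✓
A=1: rows 2, 5 → {C,D} takes values {(23, Y69), (21, Y89)} — violation
A=8: rows 4, 6, 7 → {C,D} = (22, Y69), (22, Y69), (22, Y69) ✓
A=3: row 8 → {C,D} = (20, Y45) ✓
Two rows agree on A but differ on CD, so A -> CD does not hold.

No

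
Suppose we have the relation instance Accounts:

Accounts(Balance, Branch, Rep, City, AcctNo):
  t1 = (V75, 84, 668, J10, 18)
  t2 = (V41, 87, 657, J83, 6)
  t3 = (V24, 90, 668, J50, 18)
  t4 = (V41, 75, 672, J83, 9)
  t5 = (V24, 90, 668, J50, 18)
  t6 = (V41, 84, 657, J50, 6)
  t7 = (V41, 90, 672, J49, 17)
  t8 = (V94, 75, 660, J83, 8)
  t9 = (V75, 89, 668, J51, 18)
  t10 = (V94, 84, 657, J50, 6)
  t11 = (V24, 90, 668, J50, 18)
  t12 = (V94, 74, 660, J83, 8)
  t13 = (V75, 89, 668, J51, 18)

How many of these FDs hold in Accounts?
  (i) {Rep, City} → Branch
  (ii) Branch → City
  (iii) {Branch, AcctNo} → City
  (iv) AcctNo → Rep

2

(i) {Rep, City} → Branch: (Rep=660, City=J83): rows 8, 12 → Branch takes values {75, 74} — violation — fails.
(ii) Branch → City: Branch=84: rows 1, 6, 10 → City takes values {J10, J50} — violation; Branch=90: rows 3, 5, 7, 11 → City takes values {J50, J49} — violation — fails.
(iii) {Branch, AcctNo} → City: every LHS value maps to a single RHS value — holds.
(iv) AcctNo → Rep: every LHS value maps to a single RHS value — holds.
2 of the 4 dependencies hold.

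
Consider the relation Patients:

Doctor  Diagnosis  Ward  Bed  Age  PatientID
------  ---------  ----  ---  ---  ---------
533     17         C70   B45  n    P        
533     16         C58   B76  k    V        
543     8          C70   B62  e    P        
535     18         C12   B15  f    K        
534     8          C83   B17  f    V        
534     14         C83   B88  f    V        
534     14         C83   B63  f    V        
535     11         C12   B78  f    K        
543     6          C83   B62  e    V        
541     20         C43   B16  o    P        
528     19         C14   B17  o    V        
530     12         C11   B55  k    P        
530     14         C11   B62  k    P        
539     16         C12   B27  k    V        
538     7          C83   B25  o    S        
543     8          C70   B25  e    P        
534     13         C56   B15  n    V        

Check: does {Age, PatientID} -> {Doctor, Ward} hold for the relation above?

(Age=n, PatientID=P): 1 row → {Doctor,Ward} = (533, C70) ✓
(Age=k, PatientID=V): 2 rows → {Doctor,Ward} takes values {(533, C58), (539, C12)} — violation
(Age=e, PatientID=P): 2 rows → {Doctor,Ward} = (543, C70), (543, C70) ✓
(Age=f, PatientID=K): 2 rows → {Doctor,Ward} = (535, C12), (535, C12) ✓
(Age=f, PatientID=V): 3 rows → {Doctor,Ward} = (534, C83), (534, C83), (534, C83) ✓
(Age=e, PatientID=V): 1 row → {Doctor,Ward} = (543, C83) ✓
(Age=o, PatientID=P): 1 row → {Doctor,Ward} = (541, C43) ✓
(Age=o, PatientID=V): 1 row → {Doctor,Ward} = (528, C14) ✓
(Age=k, PatientID=P): 2 rows → {Doctor,Ward} = (530, C11), (530, C11) ✓
(Age=o, PatientID=S): 1 row → {Doctor,Ward} = (538, C83) ✓
(Age=n, PatientID=V): 1 row → {Doctor,Ward} = (534, C56) ✓
Two rows agree on {Age, PatientID} but differ on {Doctor, Ward}, so {Age, PatientID} -> {Doctor, Ward} does not hold.

No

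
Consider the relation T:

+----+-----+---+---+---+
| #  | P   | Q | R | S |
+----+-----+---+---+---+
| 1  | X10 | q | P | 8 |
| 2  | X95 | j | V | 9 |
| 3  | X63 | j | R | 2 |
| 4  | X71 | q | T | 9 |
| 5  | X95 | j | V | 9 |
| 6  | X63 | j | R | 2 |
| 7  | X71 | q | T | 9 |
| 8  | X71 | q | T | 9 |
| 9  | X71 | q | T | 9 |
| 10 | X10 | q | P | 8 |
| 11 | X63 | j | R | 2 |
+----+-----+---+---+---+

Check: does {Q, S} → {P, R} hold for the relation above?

(Q=q, S=8): rows 1, 10 → {P,R} = (X10, P), (X10, P) ✓
(Q=j, S=9): rows 2, 5 → {P,R} = (X95, V), (X95, V) ✓
(Q=j, S=2): rows 3, 6, 11 → {P,R} = (X63, R), (X63, R), (X63, R) ✓
(Q=q, S=9): rows 4, 7, 8, 9 → {P,R} = (X71, T), (X71, T), (X71, T), (X71, T) ✓
Every {Q, S} value is associated with a single {P, R} value, so {Q, S} → {P, R} holds.

Yes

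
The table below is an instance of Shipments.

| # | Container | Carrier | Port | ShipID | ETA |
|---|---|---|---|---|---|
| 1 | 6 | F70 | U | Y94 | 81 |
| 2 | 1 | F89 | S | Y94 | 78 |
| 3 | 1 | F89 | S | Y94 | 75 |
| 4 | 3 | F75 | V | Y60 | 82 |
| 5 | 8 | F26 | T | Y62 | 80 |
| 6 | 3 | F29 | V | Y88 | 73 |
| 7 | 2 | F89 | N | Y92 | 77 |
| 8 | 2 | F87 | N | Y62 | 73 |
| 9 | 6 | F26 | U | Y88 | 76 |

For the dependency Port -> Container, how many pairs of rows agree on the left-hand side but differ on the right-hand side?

0

Port=U: all 2 rows agree on Container — 0 pairs.
Port=S: all 2 rows agree on Container — 0 pairs.
Port=V: all 2 rows agree on Container — 0 pairs.
Port=N: all 2 rows agree on Container — 0 pairs.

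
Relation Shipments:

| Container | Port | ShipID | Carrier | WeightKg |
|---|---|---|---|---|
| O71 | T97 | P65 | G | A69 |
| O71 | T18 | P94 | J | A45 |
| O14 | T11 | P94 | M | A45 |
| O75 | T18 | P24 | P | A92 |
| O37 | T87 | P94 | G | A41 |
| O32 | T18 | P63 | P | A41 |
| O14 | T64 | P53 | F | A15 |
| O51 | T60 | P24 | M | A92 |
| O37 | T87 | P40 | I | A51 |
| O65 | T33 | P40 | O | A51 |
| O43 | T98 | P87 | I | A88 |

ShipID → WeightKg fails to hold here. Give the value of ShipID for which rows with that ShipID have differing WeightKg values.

ShipID=P65: 1 row → WeightKg = A69 ✓
ShipID=P94: 3 rows → WeightKg takes values {A45, A41} — violation
ShipID=P24: 2 rows → WeightKg = A92, A92 ✓
ShipID=P63: 1 row → WeightKg = A41 ✓
ShipID=P53: 1 row → WeightKg = A15 ✓
ShipID=P40: 2 rows → WeightKg = A51, A51 ✓
ShipID=P87: 1 row → WeightKg = A88 ✓
The only ShipID value with inconsistent WeightKg is ShipID=P94.

P94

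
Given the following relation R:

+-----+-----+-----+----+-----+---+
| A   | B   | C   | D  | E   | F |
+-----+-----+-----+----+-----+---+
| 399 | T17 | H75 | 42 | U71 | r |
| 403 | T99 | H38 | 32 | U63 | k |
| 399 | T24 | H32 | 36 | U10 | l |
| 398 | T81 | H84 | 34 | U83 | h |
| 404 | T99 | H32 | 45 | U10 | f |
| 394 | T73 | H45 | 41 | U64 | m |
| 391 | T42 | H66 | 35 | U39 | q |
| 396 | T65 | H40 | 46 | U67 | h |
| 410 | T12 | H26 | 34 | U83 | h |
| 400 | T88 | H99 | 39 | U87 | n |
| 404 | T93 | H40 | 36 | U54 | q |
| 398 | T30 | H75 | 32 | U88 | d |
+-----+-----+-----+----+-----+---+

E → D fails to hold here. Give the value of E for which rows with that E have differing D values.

E=U71: 1 row → D = 42 ✓
E=U63: 1 row → D = 32 ✓
E=U10: 2 rows → D takes values {36, 45} — violation
E=U83: 2 rows → D = 34, 34 ✓
E=U64: 1 row → D = 41 ✓
E=U39: 1 row → D = 35 ✓
E=U67: 1 row → D = 46 ✓
E=U87: 1 row → D = 39 ✓
E=U54: 1 row → D = 36 ✓
E=U88: 1 row → D = 32 ✓
The only E value with inconsistent D is E=U10.

U10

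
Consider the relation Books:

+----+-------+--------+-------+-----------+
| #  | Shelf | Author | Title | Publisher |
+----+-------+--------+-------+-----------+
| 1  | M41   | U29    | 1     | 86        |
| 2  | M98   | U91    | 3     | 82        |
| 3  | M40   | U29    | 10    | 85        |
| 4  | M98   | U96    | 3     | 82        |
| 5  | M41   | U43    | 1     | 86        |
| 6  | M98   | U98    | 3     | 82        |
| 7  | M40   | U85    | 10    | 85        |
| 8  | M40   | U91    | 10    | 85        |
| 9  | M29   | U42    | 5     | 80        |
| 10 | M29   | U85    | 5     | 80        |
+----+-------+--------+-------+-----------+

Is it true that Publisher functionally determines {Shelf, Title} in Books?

Yes

Publisher=86: rows 1, 5 → {Shelf,Title} = (M41, 1), (M41, 1) ✓
Publisher=82: rows 2, 4, 6 → {Shelf,Title} = (M98, 3), (M98, 3), (M98, 3) ✓
Publisher=85: rows 3, 7, 8 → {Shelf,Title} = (M40, 10), (M40, 10), (M40, 10) ✓
Publisher=80: rows 9, 10 → {Shelf,Title} = (M29, 5), (M29, 5) ✓
Every Publisher value is associated with a single {Shelf, Title} value, so Publisher → {Shelf, Title} holds.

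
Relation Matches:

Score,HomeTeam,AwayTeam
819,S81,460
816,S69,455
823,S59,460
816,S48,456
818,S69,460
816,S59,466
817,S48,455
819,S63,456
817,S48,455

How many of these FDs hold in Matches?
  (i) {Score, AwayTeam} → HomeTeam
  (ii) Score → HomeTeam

1

(i) {Score, AwayTeam} → HomeTeam: every LHS value maps to a single RHS value — holds.
(ii) Score → HomeTeam: Score=819: 2 rows → HomeTeam takes values {S81, S63} — violation; Score=816: 3 rows → HomeTeam takes values {S69, S48, S59} — violation — fails.
1 of the 2 dependencies holds.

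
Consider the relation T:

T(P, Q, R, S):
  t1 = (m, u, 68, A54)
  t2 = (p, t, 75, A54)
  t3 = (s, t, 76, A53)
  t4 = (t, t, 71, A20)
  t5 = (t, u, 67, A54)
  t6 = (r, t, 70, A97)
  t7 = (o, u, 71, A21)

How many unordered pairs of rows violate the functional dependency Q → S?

8

Q=u: violating pairs (1,7), (5,7) — 2 pairs.
Q=t: violating pairs (2,3), (2,4), (2,6), (3,4), (3,6), (4,6) — 6 pairs.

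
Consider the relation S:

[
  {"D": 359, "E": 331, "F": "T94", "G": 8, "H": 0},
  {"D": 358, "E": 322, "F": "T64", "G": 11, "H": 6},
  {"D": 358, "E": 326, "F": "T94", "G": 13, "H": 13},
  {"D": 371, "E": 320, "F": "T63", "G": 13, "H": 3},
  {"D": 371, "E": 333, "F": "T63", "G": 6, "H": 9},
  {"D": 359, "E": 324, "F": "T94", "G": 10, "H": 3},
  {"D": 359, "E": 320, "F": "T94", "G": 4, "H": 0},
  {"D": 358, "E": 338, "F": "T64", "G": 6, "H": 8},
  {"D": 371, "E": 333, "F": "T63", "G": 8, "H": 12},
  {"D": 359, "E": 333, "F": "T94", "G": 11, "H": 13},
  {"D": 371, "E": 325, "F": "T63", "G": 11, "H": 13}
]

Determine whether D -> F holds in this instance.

No

D=359: 4 rows → F = T94, T94, T94, T94 ✓
D=358: 3 rows → F takes values {T64, T94} — violation
D=371: 4 rows → F = T63, T63, T63, T63 ✓
Two rows agree on D but differ on F, so D -> F does not hold.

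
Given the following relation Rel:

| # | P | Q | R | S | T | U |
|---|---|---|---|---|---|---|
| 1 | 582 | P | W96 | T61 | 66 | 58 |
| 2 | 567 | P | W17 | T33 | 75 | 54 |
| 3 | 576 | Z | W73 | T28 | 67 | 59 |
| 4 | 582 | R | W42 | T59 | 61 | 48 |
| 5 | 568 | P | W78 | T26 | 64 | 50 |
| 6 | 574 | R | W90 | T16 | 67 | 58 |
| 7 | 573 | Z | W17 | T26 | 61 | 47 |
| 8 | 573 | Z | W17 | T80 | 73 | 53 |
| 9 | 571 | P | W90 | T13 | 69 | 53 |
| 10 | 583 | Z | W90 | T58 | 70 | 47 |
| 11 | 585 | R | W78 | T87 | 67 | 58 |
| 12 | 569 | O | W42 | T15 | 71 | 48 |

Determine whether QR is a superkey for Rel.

No

Rows 7 and 8 have the same QR value (Q=Z, R=W17) but are distinct tuples, so QR does not determine every attribute — not a superkey.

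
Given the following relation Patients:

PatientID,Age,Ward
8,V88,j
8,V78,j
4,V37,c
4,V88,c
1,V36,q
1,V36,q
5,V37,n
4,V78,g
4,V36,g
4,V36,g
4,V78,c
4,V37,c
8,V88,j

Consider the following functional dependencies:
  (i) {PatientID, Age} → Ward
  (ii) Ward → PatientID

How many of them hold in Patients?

1

(i) {PatientID, Age} → Ward: (PatientID=4, Age=V78): 2 rows → Ward takes values {g, c} — violation — fails.
(ii) Ward → PatientID: every LHS value maps to a single RHS value — holds.
1 of the 2 dependencies holds.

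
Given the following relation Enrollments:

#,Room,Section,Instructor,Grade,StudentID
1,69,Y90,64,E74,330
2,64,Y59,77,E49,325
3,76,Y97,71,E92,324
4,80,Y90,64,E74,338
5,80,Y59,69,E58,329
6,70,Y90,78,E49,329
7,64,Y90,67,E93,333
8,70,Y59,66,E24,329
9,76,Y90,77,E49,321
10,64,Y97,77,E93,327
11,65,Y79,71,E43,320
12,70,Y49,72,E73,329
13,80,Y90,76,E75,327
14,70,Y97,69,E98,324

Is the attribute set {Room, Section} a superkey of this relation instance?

No

Rows 4 and 13 have the same {Room, Section} value (Room=80, Section=Y90) but are distinct tuples, so {Room, Section} does not determine every attribute — not a superkey.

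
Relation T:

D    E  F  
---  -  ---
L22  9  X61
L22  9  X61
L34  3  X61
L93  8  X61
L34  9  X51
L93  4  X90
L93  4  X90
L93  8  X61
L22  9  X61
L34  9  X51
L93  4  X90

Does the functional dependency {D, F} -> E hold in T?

(D=L22, F=X61): 3 rows → E = 9, 9, 9 ✓
(D=L34, F=X61): 1 row → E = 3 ✓
(D=L93, F=X61): 2 rows → E = 8, 8 ✓
(D=L34, F=X51): 2 rows → E = 9, 9 ✓
(D=L93, F=X90): 3 rows → E = 4, 4, 4 ✓
Every {D, F} value is associated with a single E value, so {D, F} -> E holds.

Yes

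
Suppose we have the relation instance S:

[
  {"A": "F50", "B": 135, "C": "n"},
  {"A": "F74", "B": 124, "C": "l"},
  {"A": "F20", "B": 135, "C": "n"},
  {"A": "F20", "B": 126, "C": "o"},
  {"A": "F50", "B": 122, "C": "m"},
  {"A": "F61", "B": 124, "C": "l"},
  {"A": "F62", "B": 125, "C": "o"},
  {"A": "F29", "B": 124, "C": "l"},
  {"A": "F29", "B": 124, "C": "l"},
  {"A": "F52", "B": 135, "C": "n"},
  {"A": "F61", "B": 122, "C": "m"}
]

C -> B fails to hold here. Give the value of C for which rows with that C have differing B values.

C=n: 3 rows → B = 135, 135, 135 ✓
C=l: 4 rows → B = 124, 124, 124, 124 ✓
C=o: 2 rows → B takes values {126, 125} — violation
C=m: 2 rows → B = 122, 122 ✓
The only C value with inconsistent B is C=o.

o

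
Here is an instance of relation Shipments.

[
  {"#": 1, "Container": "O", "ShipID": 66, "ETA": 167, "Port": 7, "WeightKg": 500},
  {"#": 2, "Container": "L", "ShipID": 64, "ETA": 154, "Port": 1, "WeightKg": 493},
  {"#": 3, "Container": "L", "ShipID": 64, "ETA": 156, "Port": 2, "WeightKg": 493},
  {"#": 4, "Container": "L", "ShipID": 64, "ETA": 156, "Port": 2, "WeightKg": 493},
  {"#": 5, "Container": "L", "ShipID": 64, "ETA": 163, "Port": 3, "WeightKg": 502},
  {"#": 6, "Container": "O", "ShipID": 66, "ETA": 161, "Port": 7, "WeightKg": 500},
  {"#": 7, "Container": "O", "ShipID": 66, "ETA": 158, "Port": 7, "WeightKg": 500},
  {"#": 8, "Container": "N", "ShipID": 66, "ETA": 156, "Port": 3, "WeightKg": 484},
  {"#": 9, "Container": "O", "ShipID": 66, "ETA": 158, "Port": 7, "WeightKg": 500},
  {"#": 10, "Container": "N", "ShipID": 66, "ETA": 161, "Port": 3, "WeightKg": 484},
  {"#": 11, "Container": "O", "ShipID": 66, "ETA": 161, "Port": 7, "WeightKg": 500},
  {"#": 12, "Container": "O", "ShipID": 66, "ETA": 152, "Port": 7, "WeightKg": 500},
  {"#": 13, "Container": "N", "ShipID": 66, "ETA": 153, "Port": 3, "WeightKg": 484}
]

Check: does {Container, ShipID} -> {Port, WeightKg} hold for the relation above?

(Container=O, ShipID=66): rows 1, 6, 7, 9, 11, 12 → {Port,WeightKg} = (7, 500), (7, 500), (7, 500), (7, 500), (7, 500), (7, 500) ✓
(Container=L, ShipID=64): rows 2, 3, 4, 5 → {Port,WeightKg} takes values {(1, 493), (2, 493), (3, 502)} — violation
(Container=N, ShipID=66): rows 8, 10, 13 → {Port,WeightKg} = (3, 484), (3, 484), (3, 484) ✓
Two rows agree on {Container, ShipID} but differ on {Port, WeightKg}, so {Container, ShipID} -> {Port, WeightKg} does not hold.

No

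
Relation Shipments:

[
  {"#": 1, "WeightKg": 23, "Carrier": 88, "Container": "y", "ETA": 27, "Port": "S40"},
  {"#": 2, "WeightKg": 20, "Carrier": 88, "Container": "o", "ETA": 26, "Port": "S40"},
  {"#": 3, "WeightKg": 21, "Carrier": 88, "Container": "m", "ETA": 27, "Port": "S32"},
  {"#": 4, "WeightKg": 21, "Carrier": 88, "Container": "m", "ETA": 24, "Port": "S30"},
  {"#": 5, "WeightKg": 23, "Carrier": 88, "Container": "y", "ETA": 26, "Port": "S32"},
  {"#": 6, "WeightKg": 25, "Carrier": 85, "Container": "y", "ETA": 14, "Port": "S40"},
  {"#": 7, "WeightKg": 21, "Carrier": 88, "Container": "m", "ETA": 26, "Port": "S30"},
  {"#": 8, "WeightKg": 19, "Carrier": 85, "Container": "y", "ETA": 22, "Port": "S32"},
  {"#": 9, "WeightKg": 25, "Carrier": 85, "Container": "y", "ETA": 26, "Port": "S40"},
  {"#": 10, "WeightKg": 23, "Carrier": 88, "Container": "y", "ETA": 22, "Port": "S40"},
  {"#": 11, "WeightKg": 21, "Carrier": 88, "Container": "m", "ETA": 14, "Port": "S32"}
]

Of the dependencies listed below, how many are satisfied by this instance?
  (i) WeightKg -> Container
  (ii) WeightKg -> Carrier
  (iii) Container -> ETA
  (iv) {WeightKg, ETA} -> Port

(i) WeightKg -> Container: every LHS value maps to a single RHS value — holds.
(ii) WeightKg -> Carrier: every LHS value maps to a single RHS value — holds.
(iii) Container -> ETA: Container=y: rows 1, 5, 6, 8, 9, 10 → ETA takes values {27, 26, 14, 22} — violation; Container=m: rows 3, 4, 7, 11 → ETA takes values {27, 24, 26, 14} — violation — fails.
(iv) {WeightKg, ETA} -> Port: every LHS value maps to a single RHS value — holds.
3 of the 4 dependencies hold.

3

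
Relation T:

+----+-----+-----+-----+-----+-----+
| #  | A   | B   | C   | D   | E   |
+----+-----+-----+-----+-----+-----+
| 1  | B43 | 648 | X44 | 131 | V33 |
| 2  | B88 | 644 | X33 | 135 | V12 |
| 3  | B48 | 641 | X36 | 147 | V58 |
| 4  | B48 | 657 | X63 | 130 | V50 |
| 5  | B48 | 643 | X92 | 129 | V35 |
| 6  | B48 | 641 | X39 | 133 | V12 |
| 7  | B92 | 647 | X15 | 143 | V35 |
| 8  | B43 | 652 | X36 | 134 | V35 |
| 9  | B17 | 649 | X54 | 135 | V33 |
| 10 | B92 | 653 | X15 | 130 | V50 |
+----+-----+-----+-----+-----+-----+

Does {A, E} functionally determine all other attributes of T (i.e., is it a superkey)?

Yes

All 10 rows have distinct {A, E} values, so {A, E} → (all attributes) holds and {A, E} is a superkey.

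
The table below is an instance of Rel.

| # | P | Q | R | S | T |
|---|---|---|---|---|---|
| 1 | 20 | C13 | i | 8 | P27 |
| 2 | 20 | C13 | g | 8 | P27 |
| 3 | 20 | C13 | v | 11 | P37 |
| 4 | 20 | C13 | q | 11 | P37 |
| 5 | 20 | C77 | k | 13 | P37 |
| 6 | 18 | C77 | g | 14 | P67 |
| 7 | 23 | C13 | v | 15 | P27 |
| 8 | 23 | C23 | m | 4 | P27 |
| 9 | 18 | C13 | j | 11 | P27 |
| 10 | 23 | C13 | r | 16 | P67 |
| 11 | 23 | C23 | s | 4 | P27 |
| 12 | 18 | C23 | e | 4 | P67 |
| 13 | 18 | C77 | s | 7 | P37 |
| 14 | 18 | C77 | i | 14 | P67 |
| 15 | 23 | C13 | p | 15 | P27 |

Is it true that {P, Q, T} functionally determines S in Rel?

(P=20, Q=C13, T=P27): rows 1, 2 → S = 8, 8 ✓
(P=20, Q=C13, T=P37): rows 3, 4 → S = 11, 11 ✓
(P=20, Q=C77, T=P37): row 5 → S = 13 ✓
(P=18, Q=C77, T=P67): rows 6, 14 → S = 14, 14 ✓
(P=23, Q=C13, T=P27): rows 7, 15 → S = 15, 15 ✓
(P=23, Q=C23, T=P27): rows 8, 11 → S = 4, 4 ✓
(P=18, Q=C13, T=P27): row 9 → S = 11 ✓
(P=23, Q=C13, T=P67): row 10 → S = 16 ✓
(P=18, Q=C23, T=P67): row 12 → S = 4 ✓
(P=18, Q=C77, T=P37): row 13 → S = 7 ✓
Every {P, Q, T} value is associated with a single S value, so {P, Q, T} -> S holds.

Yes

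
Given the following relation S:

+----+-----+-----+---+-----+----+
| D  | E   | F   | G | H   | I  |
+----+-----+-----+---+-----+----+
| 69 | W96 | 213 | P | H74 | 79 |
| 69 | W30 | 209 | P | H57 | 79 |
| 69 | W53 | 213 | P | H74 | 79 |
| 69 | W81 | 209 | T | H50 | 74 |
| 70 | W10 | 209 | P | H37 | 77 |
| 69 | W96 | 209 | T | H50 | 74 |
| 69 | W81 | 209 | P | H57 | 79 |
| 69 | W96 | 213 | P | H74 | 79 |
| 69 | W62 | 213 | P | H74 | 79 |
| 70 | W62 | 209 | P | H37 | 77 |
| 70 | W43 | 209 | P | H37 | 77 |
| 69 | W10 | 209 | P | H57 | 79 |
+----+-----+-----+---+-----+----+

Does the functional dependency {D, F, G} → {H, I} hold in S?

(D=69, F=213, G=P): 4 rows → {H,I} = (H74, 79), (H74, 79), (H74, 79), (H74, 79) ✓
(D=69, F=209, G=P): 3 rows → {H,I} = (H57, 79), (H57, 79), (H57, 79) ✓
(D=69, F=209, G=T): 2 rows → {H,I} = (H50, 74), (H50, 74) ✓
(D=70, F=209, G=P): 3 rows → {H,I} = (H37, 77), (H37, 77), (H37, 77) ✓
Every {D, F, G} value is associated with a single {H, I} value, so {D, F, G} → {H, I} holds.

Yes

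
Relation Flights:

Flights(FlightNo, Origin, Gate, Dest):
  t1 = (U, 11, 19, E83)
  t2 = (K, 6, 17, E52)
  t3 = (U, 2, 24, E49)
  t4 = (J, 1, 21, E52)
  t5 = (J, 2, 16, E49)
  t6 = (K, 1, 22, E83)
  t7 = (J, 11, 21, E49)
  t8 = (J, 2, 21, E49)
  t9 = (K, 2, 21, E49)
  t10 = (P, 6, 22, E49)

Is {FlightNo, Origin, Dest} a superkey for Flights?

Rows 5 and 8 have the same {FlightNo, Origin, Dest} value (FlightNo=J, Origin=2, Dest=E49) but are distinct tuples, so {FlightNo, Origin, Dest} does not determine every attribute — not a superkey.

No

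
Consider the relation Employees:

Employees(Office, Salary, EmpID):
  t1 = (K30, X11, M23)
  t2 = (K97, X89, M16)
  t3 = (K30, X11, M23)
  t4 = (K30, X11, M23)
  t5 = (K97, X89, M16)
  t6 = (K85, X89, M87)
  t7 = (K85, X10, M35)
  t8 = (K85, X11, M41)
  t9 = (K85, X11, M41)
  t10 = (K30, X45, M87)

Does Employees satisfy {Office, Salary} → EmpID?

(Office=K30, Salary=X11): rows 1, 3, 4 → EmpID = M23, M23, M23 ✓
(Office=K97, Salary=X89): rows 2, 5 → EmpID = M16, M16 ✓
(Office=K85, Salary=X89): row 6 → EmpID = M87 ✓
(Office=K85, Salary=X10): row 7 → EmpID = M35 ✓
(Office=K85, Salary=X11): rows 8, 9 → EmpID = M41, M41 ✓
(Office=K30, Salary=X45): row 10 → EmpID = M87 ✓
Every {Office, Salary} value is associated with a single EmpID value, so {Office, Salary} → EmpID holds.

Yes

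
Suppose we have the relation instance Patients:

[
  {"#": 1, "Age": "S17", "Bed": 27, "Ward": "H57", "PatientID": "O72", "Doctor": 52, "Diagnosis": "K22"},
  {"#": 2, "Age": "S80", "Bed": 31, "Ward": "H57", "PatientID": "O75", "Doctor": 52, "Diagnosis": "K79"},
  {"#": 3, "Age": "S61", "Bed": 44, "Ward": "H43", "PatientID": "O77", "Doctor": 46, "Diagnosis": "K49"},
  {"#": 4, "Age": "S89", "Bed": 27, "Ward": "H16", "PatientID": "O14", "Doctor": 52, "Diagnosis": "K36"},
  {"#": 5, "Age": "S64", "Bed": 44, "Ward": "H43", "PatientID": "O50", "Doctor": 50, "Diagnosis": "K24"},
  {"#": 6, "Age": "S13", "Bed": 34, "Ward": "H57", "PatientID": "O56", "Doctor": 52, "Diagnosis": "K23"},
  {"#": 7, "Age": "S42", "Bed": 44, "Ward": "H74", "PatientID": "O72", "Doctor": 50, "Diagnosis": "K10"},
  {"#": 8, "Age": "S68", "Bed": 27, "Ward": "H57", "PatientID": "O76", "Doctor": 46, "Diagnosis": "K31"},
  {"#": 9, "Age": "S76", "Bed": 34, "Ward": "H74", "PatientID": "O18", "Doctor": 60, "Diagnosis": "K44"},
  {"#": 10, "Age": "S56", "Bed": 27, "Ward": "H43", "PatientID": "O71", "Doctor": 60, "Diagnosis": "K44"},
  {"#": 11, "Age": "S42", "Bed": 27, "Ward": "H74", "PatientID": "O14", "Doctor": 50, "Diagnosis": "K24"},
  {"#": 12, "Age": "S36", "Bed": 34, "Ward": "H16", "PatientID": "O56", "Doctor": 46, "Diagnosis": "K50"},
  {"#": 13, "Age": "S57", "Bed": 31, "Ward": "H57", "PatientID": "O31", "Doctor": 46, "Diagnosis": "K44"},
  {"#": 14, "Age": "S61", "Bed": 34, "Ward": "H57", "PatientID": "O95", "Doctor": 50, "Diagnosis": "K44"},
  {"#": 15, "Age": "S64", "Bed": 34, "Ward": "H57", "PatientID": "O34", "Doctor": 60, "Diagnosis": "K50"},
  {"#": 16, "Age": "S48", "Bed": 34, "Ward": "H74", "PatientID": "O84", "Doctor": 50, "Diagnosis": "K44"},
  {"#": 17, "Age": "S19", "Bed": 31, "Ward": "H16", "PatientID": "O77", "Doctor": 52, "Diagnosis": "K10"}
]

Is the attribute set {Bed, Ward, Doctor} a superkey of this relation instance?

All 17 rows have distinct {Bed, Ward, Doctor} values, so {Bed, Ward, Doctor} → (all attributes) holds and {Bed, Ward, Doctor} is a superkey.

Yes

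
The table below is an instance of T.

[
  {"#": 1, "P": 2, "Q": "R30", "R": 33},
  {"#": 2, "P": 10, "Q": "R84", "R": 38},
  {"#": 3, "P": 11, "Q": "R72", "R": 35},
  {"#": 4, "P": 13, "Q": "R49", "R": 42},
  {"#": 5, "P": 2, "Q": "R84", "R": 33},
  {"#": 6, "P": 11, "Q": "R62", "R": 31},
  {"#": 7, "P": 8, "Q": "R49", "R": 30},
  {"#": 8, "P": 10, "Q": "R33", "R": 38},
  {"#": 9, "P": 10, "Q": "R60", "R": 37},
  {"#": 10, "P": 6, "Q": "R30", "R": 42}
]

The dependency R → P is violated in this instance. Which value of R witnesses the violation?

R=33: rows 1, 5 → P = 2, 2 ✓
R=38: rows 2, 8 → P = 10, 10 ✓
R=35: row 3 → P = 11 ✓
R=42: rows 4, 10 → P takes values {13, 6} — violation
R=31: row 6 → P = 11 ✓
R=30: row 7 → P = 8 ✓
R=37: row 9 → P = 10 ✓
The only R value with inconsistent P is R=42.

42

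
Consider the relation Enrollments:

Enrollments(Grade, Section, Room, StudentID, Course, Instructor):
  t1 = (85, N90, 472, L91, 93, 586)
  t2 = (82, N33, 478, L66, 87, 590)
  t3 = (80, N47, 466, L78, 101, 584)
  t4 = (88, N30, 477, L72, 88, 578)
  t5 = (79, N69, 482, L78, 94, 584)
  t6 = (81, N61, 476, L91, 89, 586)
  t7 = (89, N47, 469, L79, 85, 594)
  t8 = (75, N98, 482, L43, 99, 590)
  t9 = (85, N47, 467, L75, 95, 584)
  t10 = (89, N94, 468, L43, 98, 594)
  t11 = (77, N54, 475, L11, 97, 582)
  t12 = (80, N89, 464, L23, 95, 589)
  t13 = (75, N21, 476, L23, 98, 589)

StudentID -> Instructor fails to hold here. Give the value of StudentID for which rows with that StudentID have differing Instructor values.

L43

StudentID=L91: rows 1, 6 → Instructor = 586, 586 ✓
StudentID=L66: row 2 → Instructor = 590 ✓
StudentID=L78: rows 3, 5 → Instructor = 584, 584 ✓
StudentID=L72: row 4 → Instructor = 578 ✓
StudentID=L79: row 7 → Instructor = 594 ✓
StudentID=L43: rows 8, 10 → Instructor takes values {590, 594} — violation
StudentID=L75: row 9 → Instructor = 584 ✓
StudentID=L11: row 11 → Instructor = 582 ✓
StudentID=L23: rows 12, 13 → Instructor = 589, 589 ✓
The only StudentID value with inconsistent Instructor is StudentID=L43.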